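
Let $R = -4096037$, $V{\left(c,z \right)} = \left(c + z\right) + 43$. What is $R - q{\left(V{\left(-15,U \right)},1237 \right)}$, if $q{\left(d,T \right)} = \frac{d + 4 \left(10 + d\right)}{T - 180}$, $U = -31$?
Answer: $- \frac{4329511134}{1057} \approx -4.096 \cdot 10^{6}$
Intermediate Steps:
$V{\left(c,z \right)} = 43 + c + z$
$q{\left(d,T \right)} = \frac{40 + 5 d}{-180 + T}$ ($q{\left(d,T \right)} = \frac{d + \left(40 + 4 d\right)}{-180 + T} = \frac{40 + 5 d}{-180 + T}$)
$R - q{\left(V{\left(-15,U \right)},1237 \right)} = -4096037 - \frac{5 \left(8 - 3\right)}{-180 + 1237} = -4096037 - \frac{5 \left(8 - 3\right)}{1057} = -4096037 - 5 \cdot \frac{1}{1057} \cdot 5 = -4096037 - \frac{25}{1057} = - \frac{4329511134}{1057}$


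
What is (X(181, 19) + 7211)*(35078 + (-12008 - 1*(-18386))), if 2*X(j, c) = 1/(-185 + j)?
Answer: 298934034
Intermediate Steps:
X(j, c) = 1/(2*(-185 + j))
(X(181, 19) + 7211)*(35078 + (-12008 - 1*(-18386))) = (1/(2*(-185 + 181)) + 7211)*(35078 + (-12008 - 1*(-18386))) = ((½)/(-4) + 7211)*(35078 + (-12008 + 18386)) = ((½)*(-¼) + 7211)*(35078 + 6378) = (-⅛ + 7211)*41456 = (57687/8)*41456 = 298934034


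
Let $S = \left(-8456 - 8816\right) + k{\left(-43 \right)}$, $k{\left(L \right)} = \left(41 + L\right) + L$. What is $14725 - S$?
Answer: $32042$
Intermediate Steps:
$k{\left(L \right)} = 41 + 2 L$
$S = -17317$ ($S = \left(-8456 - 8816\right) + \left(41 + 2 \left(-43\right)\right) = -17272 + \left(41 - 86\right) = -17272 - 45 = -17317$)
$14725 - S = 14725 - -17317 = 14725 + 17317 = 32042$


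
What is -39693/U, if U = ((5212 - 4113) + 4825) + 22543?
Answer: -13231/9489 ≈ -1.3944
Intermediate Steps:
U = 28467 (U = (1099 + 4825) + 22543 = 5924 + 22543 = 28467)
-39693/U = -39693/28467 = -39693*1/28467 = -13231/9489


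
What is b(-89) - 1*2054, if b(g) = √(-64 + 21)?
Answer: -2054 + I*√43 ≈ -2054.0 + 6.5574*I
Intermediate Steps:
b(g) = I*√43 (b(g) = √(-43) = I*√43)
b(-89) - 1*2054 = I*√43 - 1*2054 = I*√43 - 2054 = -2054 + I*√43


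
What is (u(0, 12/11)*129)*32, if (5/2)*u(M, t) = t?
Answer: 99072/55 ≈ 1801.3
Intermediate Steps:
u(M, t) = 2*t/5
(u(0, 12/11)*129)*32 = ((2*(12/11)/5)*129)*32 = ((2*(12*(1/11))/5)*129)*32 = (((⅖)*(12/11))*129)*32 = ((24/55)*129)*32 = (3096/55)*32 = 99072/55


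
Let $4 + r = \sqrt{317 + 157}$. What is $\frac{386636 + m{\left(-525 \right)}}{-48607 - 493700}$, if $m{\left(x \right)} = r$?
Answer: $- \frac{386632}{542307} - \frac{\sqrt{474}}{542307} \approx -0.71298$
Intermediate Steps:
$r = -4 + \sqrt{474}$ ($r = -4 + \sqrt{317 + 157} = -4 + \sqrt{474} \approx 17.772$)
$m{\left(x \right)} = -4 + \sqrt{474}$
$\frac{386636 + m{\left(-525 \right)}}{-48607 - 493700} = \frac{386636 - \left(4 - \sqrt{474}\right)}{-48607 - 493700} = \frac{386632 + \sqrt{474}}{-542307} = \left(386632 + \sqrt{474}\right) \left(- \frac{1}{542307}\right) = - \frac{386632}{542307} - \frac{\sqrt{474}}{542307}$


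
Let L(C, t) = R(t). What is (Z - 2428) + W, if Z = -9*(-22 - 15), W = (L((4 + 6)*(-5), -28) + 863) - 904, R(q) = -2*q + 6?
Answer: -2074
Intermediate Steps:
R(q) = 6 - 2*q
L(C, t) = 6 - 2*t
W = 21 (W = ((6 - 2*(-28)) + 863) - 904 = ((6 + 56) + 863) - 904 = (62 + 863) - 904 = 925 - 904 = 21)
Z = 333 (Z = -9*(-37) = 333)
(Z - 2428) + W = (333 - 2428) + 21 = -2095 + 21 = -2074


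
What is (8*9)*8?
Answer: 576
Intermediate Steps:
(8*9)*8 = 72*8 = 576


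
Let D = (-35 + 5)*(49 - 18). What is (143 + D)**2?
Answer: 619369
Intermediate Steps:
D = -930 (D = -30*31 = -930)
(143 + D)**2 = (143 - 930)**2 = (-787)**2 = 619369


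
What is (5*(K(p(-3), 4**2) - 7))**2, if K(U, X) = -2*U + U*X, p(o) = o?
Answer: 60025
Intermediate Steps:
(5*(K(p(-3), 4**2) - 7))**2 = (5*(-3*(-2 + 4**2) - 7))**2 = (5*(-3*(-2 + 16) - 7))**2 = (5*(-3*14 - 7))**2 = (5*(-42 - 7))**2 = (5*(-49))**2 = (-245)**2 = 60025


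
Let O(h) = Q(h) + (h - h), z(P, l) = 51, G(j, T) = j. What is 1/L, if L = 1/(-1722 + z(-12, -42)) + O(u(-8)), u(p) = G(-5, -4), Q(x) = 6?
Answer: 1671/10025 ≈ 0.16668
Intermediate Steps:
u(p) = -5
O(h) = 6 (O(h) = 6 + (h - h) = 6 + 0 = 6)
L = 10025/1671 (L = 1/(-1722 + 51) + 6 = 1/(-1671) + 6 = -1/1671 + 6 = 10025/1671 ≈ 5.9994)
1/L = 1/(10025/1671) = 1671/10025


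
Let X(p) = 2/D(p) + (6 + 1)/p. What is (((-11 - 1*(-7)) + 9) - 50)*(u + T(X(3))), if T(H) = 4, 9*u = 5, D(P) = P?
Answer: -205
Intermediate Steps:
X(p) = 9/p (X(p) = 2/p + (6 + 1)/p = 2/p + 7/p = 9/p)
u = 5/9 (u = (1/9)*5 = 5/9 ≈ 0.55556)
(((-11 - 1*(-7)) + 9) - 50)*(u + T(X(3))) = (((-11 - 1*(-7)) + 9) - 50)*(5/9 + 4) = (((-11 + 7) + 9) - 50)*(41/9) = ((-4 + 9) - 50)*(41/9) = (5 - 50)*(41/9) = -45*41/9 = -205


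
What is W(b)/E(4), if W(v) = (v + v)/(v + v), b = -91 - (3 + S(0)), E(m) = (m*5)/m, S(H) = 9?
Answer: ⅕ ≈ 0.20000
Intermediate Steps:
E(m) = 5 (E(m) = (5*m)/m = 5)
b = -103 (b = -91 - (3 + 9) = -91 - 1*12 = -91 - 12 = -103)
W(v) = 1 (W(v) = (2*v)/((2*v)) = (2*v)*(1/(2*v)) = 1)
W(b)/E(4) = 1/5 = 1*(⅕) = ⅕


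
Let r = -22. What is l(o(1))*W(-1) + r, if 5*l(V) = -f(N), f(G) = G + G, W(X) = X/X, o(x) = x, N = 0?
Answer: -22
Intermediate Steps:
W(X) = 1
f(G) = 2*G
l(V) = 0 (l(V) = (-2*0)/5 = (-1*0)/5 = (1/5)*0 = 0)
l(o(1))*W(-1) + r = 0*1 - 22 = 0 - 22 = -22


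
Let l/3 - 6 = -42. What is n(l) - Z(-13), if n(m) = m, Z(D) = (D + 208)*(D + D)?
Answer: 4962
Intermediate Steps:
l = -108 (l = 18 + 3*(-42) = 18 - 126 = -108)
Z(D) = 2*D*(208 + D) (Z(D) = (208 + D)*(2*D) = 2*D*(208 + D))
n(l) - Z(-13) = -108 - 2*(-13)*(208 - 13) = -108 - 2*(-13)*195 = -108 - 1*(-5070) = -108 + 5070 = 4962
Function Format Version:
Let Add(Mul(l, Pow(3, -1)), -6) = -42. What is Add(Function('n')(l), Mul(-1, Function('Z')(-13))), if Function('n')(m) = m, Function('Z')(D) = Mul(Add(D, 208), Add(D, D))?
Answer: 4962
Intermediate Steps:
l = -108 (l = Add(18, Mul(3, -42)) = Add(18, -126) = -108)
Function('Z')(D) = Mul(2, D, Add(208, D)) (Function('Z')(D) = Mul(Add(208, D), Mul(2, D)) = Mul(2, D, Add(208, D)))
Add(Function('n')(l), Mul(-1, Function('Z')(-13))) = Add(-108, Mul(-1, Mul(2, -13, Add(208, -13)))) = Add(-108, Mul(-1, Mul(2, -13, 195))) = Add(-108, Mul(-1, -5070)) = Add(-108, 5070) = 4962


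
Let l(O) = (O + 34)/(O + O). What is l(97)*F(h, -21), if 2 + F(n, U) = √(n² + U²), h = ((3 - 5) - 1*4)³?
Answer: -131/97 + 393*√5233/194 ≈ 145.19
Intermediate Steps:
l(O) = (34 + O)/(2*O) (l(O) = (34 + O)/((2*O)) = (34 + O)*(1/(2*O)) = (34 + O)/(2*O))
h = -216 (h = (-2 - 4)³ = (-6)³ = -216)
F(n, U) = -2 + √(U² + n²) (F(n, U) = -2 + √(n² + U²) = -2 + √(U² + n²))
l(97)*F(h, -21) = ((½)*(34 + 97)/97)*(-2 + √((-21)² + (-216)²)) = ((½)*(1/97)*131)*(-2 + √(441 + 46656)) = 131*(-2 + √47097)/194 = 131*(-2 + 3*√5233)/194 = -131/97 + 393*√5233/194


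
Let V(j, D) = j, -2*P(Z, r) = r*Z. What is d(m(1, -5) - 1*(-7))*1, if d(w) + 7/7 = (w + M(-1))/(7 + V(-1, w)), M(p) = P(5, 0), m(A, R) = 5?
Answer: 1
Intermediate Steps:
P(Z, r) = -Z*r/2 (P(Z, r) = -r*Z/2 = -Z*r/2)
M(p) = 0 (M(p) = -1/2*5*0 = 0)
d(w) = -1 + w/6 (d(w) = -1 + (w + 0)/(7 - 1) = -1 + w/6)
d(m(1, -5) - 1*(-7))*1 = (-1 + (5 - 1*(-7))/6)*1 = (-1 + (5 + 7)/6)*1 = (-1 + (1/6)*12)*1 = (-1 + 2)*1 = 1*1 = 1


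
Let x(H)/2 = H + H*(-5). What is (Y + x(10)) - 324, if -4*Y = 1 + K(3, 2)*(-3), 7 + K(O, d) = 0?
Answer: -819/2 ≈ -409.50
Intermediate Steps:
K(O, d) = -7 (K(O, d) = -7 + 0 = -7)
x(H) = -8*H (x(H) = 2*(H + H*(-5)) = 2*(H - 5*H) = 2*(-4*H) = -8*H)
Y = -11/2 (Y = -(1 - 7*(-3))/4 = -(1 + 21)/4 = -¼*22 = -11/2 ≈ -5.5000)
(Y + x(10)) - 324 = (-11/2 - 8*10) - 324 = (-11/2 - 80) - 324 = -171/2 - 324 = -819/2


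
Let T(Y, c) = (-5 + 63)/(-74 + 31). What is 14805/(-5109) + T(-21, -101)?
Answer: -310979/73229 ≈ -4.2467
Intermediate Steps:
T(Y, c) = -58/43 (T(Y, c) = 58/(-43) = 58*(-1/43) = -58/43)
14805/(-5109) + T(-21, -101) = 14805/(-5109) - 58/43 = 14805*(-1/5109) - 58/43 = -4935/1703 - 58/43 = -310979/73229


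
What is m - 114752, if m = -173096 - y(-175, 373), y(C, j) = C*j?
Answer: -222573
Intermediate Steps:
m = -107821 (m = -173096 - (-175)*373 = -173096 - 1*(-65275) = -173096 + 65275 = -107821)
m - 114752 = -107821 - 114752 = -222573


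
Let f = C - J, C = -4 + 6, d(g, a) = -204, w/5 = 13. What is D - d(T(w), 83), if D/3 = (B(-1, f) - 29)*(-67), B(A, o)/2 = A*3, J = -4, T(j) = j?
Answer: 7239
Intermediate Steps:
w = 65 (w = 5*13 = 65)
C = 2
f = 6 (f = 2 - 1*(-4) = 2 + 4 = 6)
B(A, o) = 6*A (B(A, o) = 2*(A*3) = 2*(3*A) = 6*A)
D = 7035 (D = 3*((6*(-1) - 29)*(-67)) = 3*((-6 - 29)*(-67)) = 3*(-35*(-67)) = 3*2345 = 7035)
D - d(T(w), 83) = 7035 - 1*(-204) = 7035 + 204 = 7239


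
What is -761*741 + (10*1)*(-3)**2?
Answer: -563811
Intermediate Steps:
-761*741 + (10*1)*(-3)**2 = -563901 + 10*9 = -563901 + 90 = -563811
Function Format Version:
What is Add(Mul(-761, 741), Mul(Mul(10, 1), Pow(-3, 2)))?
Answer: -563811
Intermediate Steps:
Add(Mul(-761, 741), Mul(Mul(10, 1), Pow(-3, 2))) = Add(-563901, Mul(10, 9)) = Add(-563901, 90) = -563811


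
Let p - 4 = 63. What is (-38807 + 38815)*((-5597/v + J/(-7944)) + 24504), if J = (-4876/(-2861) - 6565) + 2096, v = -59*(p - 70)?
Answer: 32816727135055/167617407 ≈ 1.9578e+5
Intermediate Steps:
p = 67 (p = 4 + 63 = 67)
v = 177 (v = -59*(67 - 70) = -59*(-3) = 177)
J = -12780933/2861 (J = (-4876*(-1/2861) - 6565) + 2096 = (4876/2861 - 6565) + 2096 = -18777589/2861 + 2096 = -12780933/2861 ≈ -4467.3)
(-38807 + 38815)*((-5597/v + J/(-7944)) + 24504) = (-38807 + 38815)*((-5597/177 - 12780933/2861/(-7944)) + 24504) = 8*((-5597*1/177 - 12780933/2861*(-1/7944)) + 24504) = 8*((-5597/177 + 4260311/7575928) + 24504) = 8*(-41648393969/1340939256 + 24504) = 8*(32816727135055/1340939256) = 32816727135055/167617407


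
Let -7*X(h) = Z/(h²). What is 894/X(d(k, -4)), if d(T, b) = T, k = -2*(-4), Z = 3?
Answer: -133504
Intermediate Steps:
k = 8
X(h) = -3/(7*h²) (X(h) = -3/(7*(h²)) = -3/(7*h²))
894/X(d(k, -4)) = 894/((-3/7/8²)) = 894/((-3/7*1/64)) = 894/(-3/448) = 894*(-448/3) = -133504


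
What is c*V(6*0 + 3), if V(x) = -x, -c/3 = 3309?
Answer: 29781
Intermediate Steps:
c = -9927 (c = -3*3309 = -9927)
c*V(6*0 + 3) = -(-9927)*(6*0 + 3) = -(-9927)*(0 + 3) = -(-9927)*3 = -9927*(-3) = 29781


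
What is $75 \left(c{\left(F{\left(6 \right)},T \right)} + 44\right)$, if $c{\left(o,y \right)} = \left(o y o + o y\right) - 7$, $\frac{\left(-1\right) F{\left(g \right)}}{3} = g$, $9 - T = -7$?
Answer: $369975$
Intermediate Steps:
$T = 16$ ($T = 9 - -7 = 9 + 7 = 16$)
$F{\left(g \right)} = - 3 g$
$c{\left(o,y \right)} = -7 + o y + y o^{2}$ ($c{\left(o,y \right)} = \left(y o^{2} + o y\right) - 7 = \left(o y + y o^{2}\right) - 7 = -7 + o y + y o^{2}$)
$75 \left(c{\left(F{\left(6 \right)},T \right)} + 44\right) = 75 \left(\left(-7 + \left(-3\right) 6 \cdot 16 + 16 \left(\left(-3\right) 6\right)^{2}\right) + 44\right) = 75 \left(\left(-7 - 288 + 16 \left(-18\right)^{2}\right) + 44\right) = 75 \left(\left(-7 - 288 + 16 \cdot 324\right) + 44\right) = 75 \left(\left(-7 - 288 + 5184\right) + 44\right) = 75 \left(4889 + 44\right) = 75 \cdot 4933 = 369975$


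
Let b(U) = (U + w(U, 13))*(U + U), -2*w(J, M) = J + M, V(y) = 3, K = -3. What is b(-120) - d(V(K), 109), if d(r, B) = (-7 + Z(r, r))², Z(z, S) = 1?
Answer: 15924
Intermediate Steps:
w(J, M) = -J/2 - M/2 (w(J, M) = -(J + M)/2 = -J/2 - M/2)
b(U) = 2*U*(-13/2 + U/2) (b(U) = (U + (-U/2 - ½*13))*(U + U) = (U + (-U/2 - 13/2))*(2*U) = (U + (-13/2 - U/2))*(2*U) = (-13/2 + U/2)*(2*U) = 2*U*(-13/2 + U/2))
d(r, B) = 36 (d(r, B) = (-7 + 1)² = (-6)² = 36)
b(-120) - d(V(K), 109) = -120*(-13 - 120) - 1*36 = -120*(-133) - 36 = 15960 - 36 = 15924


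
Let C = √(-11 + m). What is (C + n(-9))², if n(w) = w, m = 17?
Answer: (9 - √6)² ≈ 42.909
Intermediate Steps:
C = √6 (C = √(-11 + 17) = √6 ≈ 2.4495)
(C + n(-9))² = (√6 - 9)² = (-9 + √6)²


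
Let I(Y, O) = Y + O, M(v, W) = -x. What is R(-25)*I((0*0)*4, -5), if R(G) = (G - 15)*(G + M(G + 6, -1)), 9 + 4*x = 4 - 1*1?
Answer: -4700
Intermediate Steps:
x = -3/2 (x = -9/4 + (4 - 1*1)/4 = -9/4 + (4 - 1)/4 = -9/4 + (¼)*3 = -9/4 + ¾ = -3/2 ≈ -1.5000)
M(v, W) = 3/2 (M(v, W) = -1*(-3/2) = 3/2)
I(Y, O) = O + Y
R(G) = (-15 + G)*(3/2 + G) (R(G) = (G - 15)*(G + 3/2) = (-15 + G)*(3/2 + G))
R(-25)*I((0*0)*4, -5) = (-45/2 + (-25)² - 27/2*(-25))*(-5 + (0*0)*4) = (-45/2 + 625 + 675/2)*(-5 + 0*4) = 940*(-5 + 0) = 940*(-5) = -4700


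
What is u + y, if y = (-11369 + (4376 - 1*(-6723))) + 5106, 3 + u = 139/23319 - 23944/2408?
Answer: 33853166899/7019019 ≈ 4823.1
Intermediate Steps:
u = -90808985/7019019 (u = -3 + (139/23319 - 23944/2408) = -3 + (139*(1/23319) - 23944*1/2408) = -3 + (139/23319 - 2993/301) = -3 - 69751928/7019019 = -90808985/7019019 ≈ -12.938)
y = 4836 (y = (-11369 + (4376 + 6723)) + 5106 = (-11369 + 11099) + 5106 = -270 + 5106 = 4836)
u + y = -90808985/7019019 + 4836 = 33853166899/7019019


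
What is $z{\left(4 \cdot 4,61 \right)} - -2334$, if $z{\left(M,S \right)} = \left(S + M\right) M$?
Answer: $3566$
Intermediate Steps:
$z{\left(M,S \right)} = M \left(M + S\right)$ ($z{\left(M,S \right)} = \left(M + S\right) M = M \left(M + S\right)$)
$z{\left(4 \cdot 4,61 \right)} - -2334 = 4 \cdot 4 \left(4 \cdot 4 + 61\right) - -2334 = 16 \left(16 + 61\right) + 2334 = 16 \cdot 77 + 2334 = 1232 + 2334 = 3566$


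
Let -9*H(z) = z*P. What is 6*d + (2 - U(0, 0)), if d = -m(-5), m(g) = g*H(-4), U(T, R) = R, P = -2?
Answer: -74/3 ≈ -24.667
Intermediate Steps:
H(z) = 2*z/9 (H(z) = -z*(-2)/9 = -(-2)*z/9 = 2*z/9)
m(g) = -8*g/9 (m(g) = g*((2/9)*(-4)) = g*(-8/9) = -8*g/9)
d = -40/9 (d = -(-8)*(-5)/9 = -1*40/9 = -40/9 ≈ -4.4444)
6*d + (2 - U(0, 0)) = 6*(-40/9) + (2 - 1*0) = -80/3 + (2 + 0) = -80/3 + 2 = -74/3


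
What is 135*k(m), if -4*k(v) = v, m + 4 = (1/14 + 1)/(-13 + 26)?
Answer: 96255/728 ≈ 132.22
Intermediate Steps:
m = -713/182 (m = -4 + (1/14 + 1)/(-13 + 26) = -4 + (1/14 + 1)/13 = -4 + (15/14)*(1/13) = -4 + 15/182 = -713/182 ≈ -3.9176)
k(v) = -v/4
135*k(m) = 135*(-¼*(-713/182)) = 135*(713/728) = 96255/728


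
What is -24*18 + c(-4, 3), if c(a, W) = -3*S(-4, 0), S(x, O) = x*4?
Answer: -384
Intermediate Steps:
S(x, O) = 4*x
c(a, W) = 48 (c(a, W) = -12*(-4) = -3*(-16) = 48)
-24*18 + c(-4, 3) = -24*18 + 48 = -432 + 48 = -384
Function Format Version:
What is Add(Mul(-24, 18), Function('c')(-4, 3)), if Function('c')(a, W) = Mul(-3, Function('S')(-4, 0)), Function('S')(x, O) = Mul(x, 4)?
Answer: -384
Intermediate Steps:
Function('S')(x, O) = Mul(4, x)
Function('c')(a, W) = 48 (Function('c')(a, W) = Mul(-3, Mul(4, -4)) = Mul(-3, -16) = 48)
Add(Mul(-24, 18), Function('c')(-4, 3)) = Add(Mul(-24, 18), 48) = Add(-432, 48) = -384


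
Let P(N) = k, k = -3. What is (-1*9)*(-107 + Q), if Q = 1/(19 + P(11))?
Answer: 15399/16 ≈ 962.44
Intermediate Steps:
P(N) = -3
Q = 1/16 (Q = 1/(19 - 3) = 1/16 ≈ 0.062500)
(-1*9)*(-107 + Q) = (-1*9)*(-107 + 1/16) = -9*(-1711/16) = 15399/16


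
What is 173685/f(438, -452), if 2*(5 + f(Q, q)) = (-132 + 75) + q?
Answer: -115790/173 ≈ -669.31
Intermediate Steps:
f(Q, q) = -67/2 + q/2 (f(Q, q) = -5 + ((-132 + 75) + q)/2 = -5 + (-57 + q)/2 = -5 + (-57/2 + q/2) = -67/2 + q/2)
173685/f(438, -452) = 173685/(-67/2 + (½)*(-452)) = 173685/(-67/2 - 226) = 173685/(-519/2) = 173685*(-2/519) = -115790/173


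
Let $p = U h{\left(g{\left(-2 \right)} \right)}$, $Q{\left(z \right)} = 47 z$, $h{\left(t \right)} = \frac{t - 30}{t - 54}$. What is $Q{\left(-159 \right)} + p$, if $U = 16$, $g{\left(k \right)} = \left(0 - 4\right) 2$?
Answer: $- \frac{231359}{31} \approx -7463.2$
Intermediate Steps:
$g{\left(k \right)} = -8$ ($g{\left(k \right)} = \left(-4\right) 2 = -8$)
$h{\left(t \right)} = \frac{-30 + t}{-54 + t}$
$p = \frac{304}{31}$ ($p = 16 \frac{-30 - 8}{-54 - 8} = 16 \frac{1}{-62} \left(-38\right) = 16 \left(\left(- \frac{1}{62}\right) \left(-38\right)\right) = 16 \cdot \frac{19}{31} = \frac{304}{31} \approx 9.8065$)
$Q{\left(-159 \right)} + p = 47 \left(-159\right) + \frac{304}{31} = -7473 + \frac{304}{31} = - \frac{231359}{31}$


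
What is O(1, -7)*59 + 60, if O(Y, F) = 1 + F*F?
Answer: 3010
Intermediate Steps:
O(Y, F) = 1 + F²
O(1, -7)*59 + 60 = (1 + (-7)²)*59 + 60 = (1 + 49)*59 + 60 = 50*59 + 60 = 2950 + 60 = 3010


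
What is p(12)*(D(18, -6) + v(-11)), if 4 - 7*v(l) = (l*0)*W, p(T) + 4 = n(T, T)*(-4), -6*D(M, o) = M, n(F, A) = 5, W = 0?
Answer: 408/7 ≈ 58.286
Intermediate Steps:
D(M, o) = -M/6
p(T) = -24 (p(T) = -4 + 5*(-4) = -4 - 20 = -24)
v(l) = 4/7 (v(l) = 4/7 - l*0*0/7 = 4/7 - 0*0 = 4/7 - ⅐*0 = 4/7 + 0 = 4/7)
p(12)*(D(18, -6) + v(-11)) = -24*(-⅙*18 + 4/7) = -24*(-3 + 4/7) = -24*(-17/7) = 408/7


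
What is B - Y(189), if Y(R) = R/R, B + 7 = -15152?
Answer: -15160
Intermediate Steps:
B = -15159 (B = -7 - 15152 = -15159)
Y(R) = 1
B - Y(189) = -15159 - 1*1 = -15159 - 1 = -15160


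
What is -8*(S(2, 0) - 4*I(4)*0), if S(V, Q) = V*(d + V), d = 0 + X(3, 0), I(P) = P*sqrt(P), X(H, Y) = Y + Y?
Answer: -32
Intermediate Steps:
X(H, Y) = 2*Y
I(P) = P**(3/2)
d = 0 (d = 0 + 2*0 = 0 + 0 = 0)
S(V, Q) = V**2 (S(V, Q) = V*(0 + V) = V*V = V**2)
-8*(S(2, 0) - 4*I(4)*0) = -8*(2**2 - 4*4**(3/2)*0) = -8*(4 - 4*8*0) = -8*(4 - 32*0) = -8*(4 + 0) = -8*4 = -32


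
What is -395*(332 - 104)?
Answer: -90060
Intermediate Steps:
-395*(332 - 104) = -395*228 = -90060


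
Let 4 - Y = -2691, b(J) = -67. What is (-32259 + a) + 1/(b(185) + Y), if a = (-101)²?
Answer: -57968423/2628 ≈ -22058.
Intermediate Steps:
a = 10201
Y = 2695 (Y = 4 - 1*(-2691) = 4 + 2691 = 2695)
(-32259 + a) + 1/(b(185) + Y) = (-32259 + 10201) + 1/(-67 + 2695) = -22058 + 1/2628 = -57968423/2628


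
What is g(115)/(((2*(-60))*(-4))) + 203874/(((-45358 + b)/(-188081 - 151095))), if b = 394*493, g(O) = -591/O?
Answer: -106028726440979/228288800 ≈ -4.6445e+5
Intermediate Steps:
b = 194242
g(115)/(((2*(-60))*(-4))) + 203874/(((-45358 + b)/(-188081 - 151095))) = (-591/115)/(((2*(-60))*(-4))) + 203874/(((-45358 + 194242)/(-188081 - 151095))) = (-591*1/115)/((-120*(-4))) + 203874/((148884/(-339176))) = -591/115/480 + 203874/((148884*(-1/339176))) = -591/115*1/480 + 203874/(-37221/84794) = -197/18400 + 203874*(-84794/37221) = -197/18400 - 5762430652/12407 = -106028726440979/228288800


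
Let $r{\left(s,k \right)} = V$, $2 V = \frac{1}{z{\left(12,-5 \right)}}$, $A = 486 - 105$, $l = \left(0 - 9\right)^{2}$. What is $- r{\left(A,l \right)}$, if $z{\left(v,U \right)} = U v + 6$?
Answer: $\frac{1}{108} \approx 0.0092593$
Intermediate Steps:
$l = 81$ ($l = \left(-9\right)^{2} = 81$)
$A = 381$ ($A = 486 - 105 = 381$)
$z{\left(v,U \right)} = 6 + U v$
$V = - \frac{1}{108}$ ($V = \frac{1}{2 \left(6 - 60\right)} = \frac{1}{2 \left(-54\right)} = \frac{1}{2} \left(- \frac{1}{54}\right) = - \frac{1}{108} \approx -0.0092593$)
$r{\left(s,k \right)} = - \frac{1}{108}$
$- r{\left(A,l \right)} = \left(-1\right) \left(- \frac{1}{108}\right) = \frac{1}{108}$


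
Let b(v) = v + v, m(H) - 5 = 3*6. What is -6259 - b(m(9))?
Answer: -6305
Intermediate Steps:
m(H) = 23 (m(H) = 5 + 3*6 = 5 + 18 = 23)
b(v) = 2*v
-6259 - b(m(9)) = -6259 - 2*23 = -6259 - 1*46 = -6259 - 46 = -6305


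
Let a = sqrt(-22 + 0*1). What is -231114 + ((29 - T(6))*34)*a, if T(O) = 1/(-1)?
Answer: -231114 + 1020*I*sqrt(22) ≈ -2.3111e+5 + 4784.2*I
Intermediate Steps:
T(O) = -1 (T(O) = 1*(-1) = -1)
a = I*sqrt(22) (a = sqrt(-22 + 0) = sqrt(-22) = I*sqrt(22) ≈ 4.6904*I)
-231114 + ((29 - T(6))*34)*a = -231114 + ((29 - 1*(-1))*34)*(I*sqrt(22)) = -231114 + ((29 + 1)*34)*(I*sqrt(22)) = -231114 + (30*34)*(I*sqrt(22)) = -231114 + 1020*(I*sqrt(22)) = -231114 + 1020*I*sqrt(22)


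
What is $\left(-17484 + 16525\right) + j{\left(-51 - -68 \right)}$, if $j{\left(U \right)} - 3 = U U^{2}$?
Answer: $3957$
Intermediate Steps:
$j{\left(U \right)} = 3 + U^{3}$ ($j{\left(U \right)} = 3 + U U^{2} = 3 + U^{3}$)
$\left(-17484 + 16525\right) + j{\left(-51 - -68 \right)} = \left(-17484 + 16525\right) + \left(3 + \left(-51 - -68\right)^{3}\right) = -959 + \left(3 + \left(-51 + 68\right)^{3}\right) = -959 + \left(3 + 17^{3}\right) = -959 + \left(3 + 4913\right) = -959 + 4916 = 3957$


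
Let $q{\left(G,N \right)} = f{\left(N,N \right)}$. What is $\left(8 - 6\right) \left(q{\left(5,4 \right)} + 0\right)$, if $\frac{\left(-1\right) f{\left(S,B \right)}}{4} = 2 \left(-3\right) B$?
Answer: $192$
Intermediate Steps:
$f{\left(S,B \right)} = 24 B$ ($f{\left(S,B \right)} = - 4 \cdot 2 \left(-3\right) B = - 4 \left(- 6 B\right) = 24 B$)
$q{\left(G,N \right)} = 24 N$
$\left(8 - 6\right) \left(q{\left(5,4 \right)} + 0\right) = \left(8 - 6\right) \left(24 \cdot 4 + 0\right) = \left(8 - 6\right) \left(96 + 0\right) = 2 \cdot 96 = 192$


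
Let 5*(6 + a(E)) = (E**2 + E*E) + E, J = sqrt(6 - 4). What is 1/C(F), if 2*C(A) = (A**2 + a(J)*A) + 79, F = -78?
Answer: 328430/1078650481 + 780*sqrt(2)/1078650481 ≈ 0.00030551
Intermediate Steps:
J = sqrt(2) ≈ 1.4142
a(E) = -6 + E/5 + 2*E**2/5 (a(E) = -6 + ((E**2 + E*E) + E)/5 = -6 + ((E**2 + E**2) + E)/5 = -6 + (2*E**2 + E)/5 = -6 + (E + 2*E**2)/5 = -6 + (E/5 + 2*E**2/5) = -6 + E/5 + 2*E**2/5)
C(A) = 79/2 + A**2/2 + A*(-26/5 + sqrt(2)/5)/2 (C(A) = ((A**2 + (-6 + sqrt(2)/5 + 2*(sqrt(2))**2/5)*A) + 79)/2 = ((A**2 + (-6 + sqrt(2)/5 + (2/5)*2)*A) + 79)/2 = ((A**2 + (-6 + sqrt(2)/5 + 4/5)*A) + 79)/2 = ((A**2 + (-26/5 + sqrt(2)/5)*A) + 79)/2 = ((A**2 + A*(-26/5 + sqrt(2)/5)) + 79)/2 = (79 + A**2 + A*(-26/5 + sqrt(2)/5))/2 = 79/2 + A**2/2 + A*(-26/5 + sqrt(2)/5)/2)
1/C(F) = 1/(79/2 + (1/2)*(-78)**2 + (1/10)*(-78)*(-26 + sqrt(2))) = 1/(79/2 + (1/2)*6084 + (1014/5 - 39*sqrt(2)/5)) = 1/(79/2 + 3042 + (1014/5 - 39*sqrt(2)/5)) = 1/(32843/10 - 39*sqrt(2)/5)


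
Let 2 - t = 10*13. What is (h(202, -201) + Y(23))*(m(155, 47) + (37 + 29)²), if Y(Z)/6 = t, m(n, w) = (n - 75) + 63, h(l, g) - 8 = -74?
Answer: -3752166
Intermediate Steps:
h(l, g) = -66 (h(l, g) = 8 - 74 = -66)
t = -128 (t = 2 - 10*13 = 2 - 1*130 = 2 - 130 = -128)
m(n, w) = -12 + n (m(n, w) = (-75 + n) + 63 = -12 + n)
Y(Z) = -768 (Y(Z) = 6*(-128) = -768)
(h(202, -201) + Y(23))*(m(155, 47) + (37 + 29)²) = (-66 - 768)*((-12 + 155) + (37 + 29)²) = -834*(143 + 66²) = -834*(143 + 4356) = -834*4499 = -3752166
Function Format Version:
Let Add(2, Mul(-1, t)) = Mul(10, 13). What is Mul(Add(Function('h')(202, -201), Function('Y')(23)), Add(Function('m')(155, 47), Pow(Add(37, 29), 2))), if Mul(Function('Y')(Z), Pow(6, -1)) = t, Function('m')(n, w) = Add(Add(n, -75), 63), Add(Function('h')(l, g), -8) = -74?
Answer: -3752166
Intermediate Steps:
Function('h')(l, g) = -66 (Function('h')(l, g) = Add(8, -74) = -66)
t = -128 (t = Add(2, Mul(-1, Mul(10, 13))) = Add(2, Mul(-1, 130)) = Add(2, -130) = -128)
Function('m')(n, w) = Add(-12, n) (Function('m')(n, w) = Add(Add(-75, n), 63) = Add(-12, n))
Function('Y')(Z) = -768 (Function('Y')(Z) = Mul(6, -128) = -768)
Mul(Add(Function('h')(202, -201), Function('Y')(23)), Add(Function('m')(155, 47), Pow(Add(37, 29), 2))) = Mul(Add(-66, -768), Add(Add(-12, 155), Pow(Add(37, 29), 2))) = Mul(-834, Add(143, Pow(66, 2))) = Mul(-834, Add(143, 4356)) = Mul(-834, 4499) = -3752166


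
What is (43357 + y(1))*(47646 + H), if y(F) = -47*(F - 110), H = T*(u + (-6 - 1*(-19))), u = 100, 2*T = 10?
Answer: 2337269280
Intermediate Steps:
T = 5 (T = (½)*10 = 5)
H = 565 (H = 5*(100 + (-6 - 1*(-19))) = 5*(100 + (-6 + 19)) = 5*(100 + 13) = 5*113 = 565)
y(F) = 5170 - 47*F (y(F) = -47*(-110 + F) = 5170 - 47*F)
(43357 + y(1))*(47646 + H) = (43357 + (5170 - 47*1))*(47646 + 565) = (43357 + (5170 - 47))*48211 = (43357 + 5123)*48211 = 48480*48211 = 2337269280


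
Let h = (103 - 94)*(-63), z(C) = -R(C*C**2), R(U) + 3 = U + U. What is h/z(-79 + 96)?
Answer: 567/9823 ≈ 0.057722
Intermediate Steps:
R(U) = -3 + 2*U (R(U) = -3 + (U + U) = -3 + 2*U)
z(C) = 3 - 2*C**3 (z(C) = -(-3 + 2*(C*C**2)) = -(-3 + 2*C**3) = 3 - 2*C**3)
h = -567 (h = 9*(-63) = -567)
h/z(-79 + 96) = -567/(3 - 2*(-79 + 96)**3) = -567/(3 - 2*17**3) = -567/(3 - 2*4913) = -567/(3 - 9826) = -567/(-9823) = -567*(-1/9823) = 567/9823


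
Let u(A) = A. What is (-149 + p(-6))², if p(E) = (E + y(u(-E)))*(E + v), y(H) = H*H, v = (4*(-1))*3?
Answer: 474721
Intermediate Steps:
v = -12 (v = -4*3 = -12)
y(H) = H²
p(E) = (-12 + E)*(E + E²) (p(E) = (E + (-E)²)*(E - 12) = (E + E²)*(-12 + E) = (-12 + E)*(E + E²))
(-149 + p(-6))² = (-149 - 6*(-12 + (-6)² - 11*(-6)))² = (-149 - 6*(-12 + 36 + 66))² = (-149 - 6*90)² = (-149 - 540)² = (-689)² = 474721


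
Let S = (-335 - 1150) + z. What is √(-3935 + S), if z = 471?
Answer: 7*I*√101 ≈ 70.349*I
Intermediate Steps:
S = -1014 (S = (-335 - 1150) + 471 = -1485 + 471 = -1014)
√(-3935 + S) = √(-3935 - 1014) = √(-4949) = 7*I*√101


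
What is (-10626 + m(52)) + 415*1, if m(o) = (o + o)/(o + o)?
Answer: -10210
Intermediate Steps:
m(o) = 1 (m(o) = (2*o)/((2*o)) = (2*o)*(1/(2*o)) = 1)
(-10626 + m(52)) + 415*1 = (-10626 + 1) + 415*1 = -10625 + 415 = -10210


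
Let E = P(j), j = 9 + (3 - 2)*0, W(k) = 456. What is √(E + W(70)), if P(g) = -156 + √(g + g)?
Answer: √(300 + 3*√2) ≈ 17.443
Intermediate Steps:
j = 9 (j = 9 + 1*0 = 9 + 0 = 9)
P(g) = -156 + √2*√g (P(g) = -156 + √(2*g) = -156 + √2*√g)
E = -156 + 3*√2 (E = -156 + √2*√9 = -156 + √2*3 = -156 + 3*√2 ≈ -151.76)
√(E + W(70)) = √((-156 + 3*√2) + 456) = √(300 + 3*√2)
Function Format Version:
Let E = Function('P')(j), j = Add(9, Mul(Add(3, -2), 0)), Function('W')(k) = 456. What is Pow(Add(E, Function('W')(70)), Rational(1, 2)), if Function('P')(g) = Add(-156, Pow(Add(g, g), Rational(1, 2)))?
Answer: Pow(Add(300, Mul(3, Pow(2, Rational(1, 2)))), Rational(1, 2)) ≈ 17.443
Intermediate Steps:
j = 9 (j = Add(9, Mul(1, 0)) = Add(9, 0) = 9)
Function('P')(g) = Add(-156, Mul(Pow(2, Rational(1, 2)), Pow(g, Rational(1, 2)))) (Function('P')(g) = Add(-156, Pow(Mul(2, g), Rational(1, 2))) = Add(-156, Mul(Pow(2, Rational(1, 2)), Pow(g, Rational(1, 2)))))
E = Add(-156, Mul(3, Pow(2, Rational(1, 2)))) (E = Add(-156, Mul(Pow(2, Rational(1, 2)), Pow(9, Rational(1, 2)))) = Add(-156, Mul(Pow(2, Rational(1, 2)), 3)) = Add(-156, Mul(3, Pow(2, Rational(1, 2)))) ≈ -151.76)
Pow(Add(E, Function('W')(70)), Rational(1, 2)) = Pow(Add(Add(-156, Mul(3, Pow(2, Rational(1, 2)))), 456), Rational(1, 2)) = Pow(Add(300, Mul(3, Pow(2, Rational(1, 2)))), Rational(1, 2))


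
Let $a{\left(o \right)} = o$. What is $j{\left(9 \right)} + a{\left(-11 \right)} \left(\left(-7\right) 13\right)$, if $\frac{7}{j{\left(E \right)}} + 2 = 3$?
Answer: $1008$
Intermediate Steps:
$j{\left(E \right)} = 7$ ($j{\left(E \right)} = \frac{7}{-2 + 3} = \frac{7}{1} = 7 \cdot 1 = 7$)
$j{\left(9 \right)} + a{\left(-11 \right)} \left(\left(-7\right) 13\right) = 7 - 11 \left(\left(-7\right) 13\right) = 7 - -1001 = 7 + 1001 = 1008$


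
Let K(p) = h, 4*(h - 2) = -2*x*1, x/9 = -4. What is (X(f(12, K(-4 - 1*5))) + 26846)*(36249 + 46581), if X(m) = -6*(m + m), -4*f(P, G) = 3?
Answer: 2224399650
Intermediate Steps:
x = -36 (x = 9*(-4) = -36)
h = 20 (h = 2 + (-2*(-36)*1)/4 = 2 + (72*1)/4 = 2 + (¼)*72 = 2 + 18 = 20)
K(p) = 20
f(P, G) = -¾ (f(P, G) = -¼*3 = -¾)
X(m) = -12*m
(X(f(12, K(-4 - 1*5))) + 26846)*(36249 + 46581) = (-12*(-¾) + 26846)*(36249 + 46581) = (9 + 26846)*82830 = 26855*82830 = 2224399650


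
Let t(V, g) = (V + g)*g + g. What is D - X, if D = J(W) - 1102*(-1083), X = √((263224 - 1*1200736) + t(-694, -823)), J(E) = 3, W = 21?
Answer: 1193469 - 2*√77539 ≈ 1.1929e+6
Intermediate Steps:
t(V, g) = g + g*(V + g) (t(V, g) = g*(V + g) + g = g + g*(V + g))
X = 2*√77539 (X = √((263224 - 1*1200736) - 823*(1 - 694 - 823)) = √((263224 - 1200736) - 823*(-1516)) = √(-937512 + 1247668) = √310156 = 2*√77539 ≈ 556.92)
D = 1193469 (D = 3 - 1102*(-1083) = 3 + 1193466 = 1193469)
D - X = 1193469 - 2*√77539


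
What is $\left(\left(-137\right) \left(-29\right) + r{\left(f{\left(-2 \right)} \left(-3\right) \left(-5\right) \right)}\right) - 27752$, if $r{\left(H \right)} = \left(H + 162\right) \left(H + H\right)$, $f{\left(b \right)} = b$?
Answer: $-31699$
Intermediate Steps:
$r{\left(H \right)} = 2 H \left(162 + H\right)$ ($r{\left(H \right)} = \left(162 + H\right) 2 H = 2 H \left(162 + H\right)$)
$\left(\left(-137\right) \left(-29\right) + r{\left(f{\left(-2 \right)} \left(-3\right) \left(-5\right) \right)}\right) - 27752 = \left(\left(-137\right) \left(-29\right) + 2 \left(-2\right) \left(-3\right) \left(-5\right) \left(162 + \left(-2\right) \left(-3\right) \left(-5\right)\right)\right) - 27752 = \left(3973 + 2 \cdot 6 \left(-5\right) \left(162 + 6 \left(-5\right)\right)\right) - 27752 = \left(3973 + 2 \left(-30\right) \left(162 - 30\right)\right) - 27752 = \left(3973 + 2 \left(-30\right) 132\right) - 27752 = \left(3973 - 7920\right) - 27752 = -3947 - 27752 = -31699$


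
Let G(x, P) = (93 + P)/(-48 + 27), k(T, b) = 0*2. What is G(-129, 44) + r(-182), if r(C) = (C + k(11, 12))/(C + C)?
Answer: -253/42 ≈ -6.0238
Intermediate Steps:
k(T, b) = 0
G(x, P) = -31/7 - P/21 (G(x, P) = (93 + P)/(-21) = (93 + P)*(-1/21) = -31/7 - P/21)
r(C) = ½ (r(C) = (C + 0)/(C + C) = C/((2*C)) = C*(1/(2*C)) = ½)
G(-129, 44) + r(-182) = (-31/7 - 1/21*44) + ½ = (-31/7 - 44/21) + ½ = -137/21 + ½ = -253/42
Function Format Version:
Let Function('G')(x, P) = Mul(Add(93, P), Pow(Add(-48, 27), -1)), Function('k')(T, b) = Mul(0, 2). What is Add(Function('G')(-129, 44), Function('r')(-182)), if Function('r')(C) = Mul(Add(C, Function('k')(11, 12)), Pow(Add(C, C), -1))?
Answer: Rational(-253, 42) ≈ -6.0238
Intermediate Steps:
Function('k')(T, b) = 0
Function('G')(x, P) = Add(Rational(-31, 7), Mul(Rational(-1, 21), P)) (Function('G')(x, P) = Mul(Add(93, P), Pow(-21, -1)) = Mul(Add(93, P), Rational(-1, 21)) = Add(Rational(-31, 7), Mul(Rational(-1, 21), P)))
Function('r')(C) = Rational(1, 2) (Function('r')(C) = Mul(Add(C, 0), Pow(Add(C, C), -1)) = Mul(C, Pow(Mul(2, C), -1)) = Mul(C, Mul(Rational(1, 2), Pow(C, -1))) = Rational(1, 2))
Add(Function('G')(-129, 44), Function('r')(-182)) = Add(Add(Rational(-31, 7), Mul(Rational(-1, 21), 44)), Rational(1, 2)) = Add(Add(Rational(-31, 7), Rational(-44, 21)), Rational(1, 2)) = Add(Rational(-137, 21), Rational(1, 2)) = Rational(-253, 42)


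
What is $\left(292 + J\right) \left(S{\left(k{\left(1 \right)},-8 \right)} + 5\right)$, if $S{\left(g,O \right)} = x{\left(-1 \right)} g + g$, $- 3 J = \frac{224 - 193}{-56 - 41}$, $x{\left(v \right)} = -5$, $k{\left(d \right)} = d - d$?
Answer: $\frac{425015}{291} \approx 1460.5$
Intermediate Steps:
$k{\left(d \right)} = 0$
$J = \frac{31}{291}$ ($J = - \frac{\left(224 - 193\right) \frac{1}{-56 - 41}}{3} = - \frac{31 \frac{1}{-97}}{3} = - \frac{31 \left(- \frac{1}{97}\right)}{3} = \left(- \frac{1}{3}\right) \left(- \frac{31}{97}\right) = \frac{31}{291} \approx 0.10653$)
$S{\left(g,O \right)} = - 4 g$ ($S{\left(g,O \right)} = - 5 g + g = - 4 g$)
$\left(292 + J\right) \left(S{\left(k{\left(1 \right)},-8 \right)} + 5\right) = \left(292 + \frac{31}{291}\right) \left(\left(-4\right) 0 + 5\right) = \frac{85003 \left(0 + 5\right)}{291} = \frac{85003}{291} \cdot 5 = \frac{425015}{291}$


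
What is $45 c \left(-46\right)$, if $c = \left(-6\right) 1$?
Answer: $12420$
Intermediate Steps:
$c = -6$
$45 c \left(-46\right) = 45 \left(-6\right) \left(-46\right) = \left(-270\right) \left(-46\right) = 12420$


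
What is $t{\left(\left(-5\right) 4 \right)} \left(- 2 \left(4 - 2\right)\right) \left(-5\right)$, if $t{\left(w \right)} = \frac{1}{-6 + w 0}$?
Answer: $- \frac{10}{3} \approx -3.3333$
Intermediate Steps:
$t{\left(w \right)} = - \frac{1}{6}$ ($t{\left(w \right)} = \frac{1}{-6 + 0} = \frac{1}{-6} = - \frac{1}{6}$)
$t{\left(\left(-5\right) 4 \right)} \left(- 2 \left(4 - 2\right)\right) \left(-5\right) = - \frac{\left(-2\right) \left(4 - 2\right)}{6} \left(-5\right) = - \frac{\left(-2\right) 2}{6} \left(-5\right) = \left(- \frac{1}{6}\right) \left(-4\right) \left(-5\right) = \frac{2}{3} \left(-5\right) = - \frac{10}{3}$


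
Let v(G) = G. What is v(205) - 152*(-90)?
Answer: 13885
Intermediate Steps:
v(205) - 152*(-90) = 205 - 152*(-90) = 205 + 13680 = 13885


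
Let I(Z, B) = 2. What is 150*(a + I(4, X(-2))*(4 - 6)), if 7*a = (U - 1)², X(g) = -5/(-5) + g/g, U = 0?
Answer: -4050/7 ≈ -578.57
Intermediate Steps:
X(g) = 2 (X(g) = -5*(-⅕) + 1 = 1 + 1 = 2)
a = ⅐ (a = (0 - 1)²/7 = (⅐)*(-1)² = (⅐)*1 = ⅐ ≈ 0.14286)
150*(a + I(4, X(-2))*(4 - 6)) = 150*(⅐ + 2*(4 - 6)) = 150*(⅐ + 2*(-2)) = 150*(⅐ - 4) = 150*(-27/7) = -4050/7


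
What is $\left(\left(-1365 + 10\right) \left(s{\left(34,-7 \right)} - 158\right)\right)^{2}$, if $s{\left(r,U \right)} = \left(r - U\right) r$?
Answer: $2804888048400$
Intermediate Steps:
$s{\left(r,U \right)} = r \left(r - U\right)$
$\left(\left(-1365 + 10\right) \left(s{\left(34,-7 \right)} - 158\right)\right)^{2} = \left(\left(-1365 + 10\right) \left(34 \left(34 - -7\right) - 158\right)\right)^{2} = \left(- 1355 \left(34 \left(34 + 7\right) - 158\right)\right)^{2} = \left(- 1355 \left(34 \cdot 41 - 158\right)\right)^{2} = \left(- 1355 \left(1394 - 158\right)\right)^{2} = \left(\left(-1355\right) 1236\right)^{2} = \left(-1674780\right)^{2} = 2804888048400$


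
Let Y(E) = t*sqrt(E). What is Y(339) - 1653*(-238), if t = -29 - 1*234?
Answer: 393414 - 263*sqrt(339) ≈ 3.8857e+5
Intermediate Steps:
t = -263 (t = -29 - 234 = -263)
Y(E) = -263*sqrt(E)
Y(339) - 1653*(-238) = -263*sqrt(339) - 1653*(-238) = -263*sqrt(339) - 1*(-393414) = -263*sqrt(339) + 393414 = 393414 - 263*sqrt(339)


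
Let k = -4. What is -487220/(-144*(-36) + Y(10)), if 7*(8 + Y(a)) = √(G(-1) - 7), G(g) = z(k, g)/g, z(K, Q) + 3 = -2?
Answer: -61785342640/656378913 + 1705270*I*√2/656378913 ≈ -94.131 + 0.0036741*I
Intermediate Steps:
z(K, Q) = -5 (z(K, Q) = -3 - 2 = -5)
G(g) = -5/g
Y(a) = -8 + I*√2/7 (Y(a) = -8 + √(-5/(-1) - 7)/7 = -8 + √(-5*(-1) - 7)/7 = -8 + √(5 - 7)/7 = -8 + √(-2)/7 = -8 + (I*√2)/7 = -8 + I*√2/7)
-487220/(-144*(-36) + Y(10)) = -487220/(-144*(-36) + (-8 + I*√2/7)) = -487220/(5184 + (-8 + I*√2/7)) = -487220/(5176 + I*√2/7)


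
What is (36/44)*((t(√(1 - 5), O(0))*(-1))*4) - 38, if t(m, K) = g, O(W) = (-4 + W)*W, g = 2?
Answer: -490/11 ≈ -44.545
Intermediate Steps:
O(W) = W*(-4 + W)
t(m, K) = 2
(36/44)*((t(√(1 - 5), O(0))*(-1))*4) - 38 = (36/44)*((2*(-1))*4) - 38 = (36*(1/44))*(-2*4) - 38 = (9/11)*(-8) - 38 = -72/11 - 38 = -490/11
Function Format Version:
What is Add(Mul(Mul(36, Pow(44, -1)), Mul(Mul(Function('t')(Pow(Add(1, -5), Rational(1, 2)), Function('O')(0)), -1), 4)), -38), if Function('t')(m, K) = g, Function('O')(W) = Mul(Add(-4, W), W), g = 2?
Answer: Rational(-490, 11) ≈ -44.545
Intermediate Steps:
Function('O')(W) = Mul(W, Add(-4, W))
Function('t')(m, K) = 2
Add(Mul(Mul(36, Pow(44, -1)), Mul(Mul(Function('t')(Pow(Add(1, -5), Rational(1, 2)), Function('O')(0)), -1), 4)), -38) = Add(Mul(Mul(36, Pow(44, -1)), Mul(Mul(2, -1), 4)), -38) = Add(Mul(Mul(36, Rational(1, 44)), Mul(-2, 4)), -38) = Add(Mul(Rational(9, 11), -8), -38) = Add(Rational(-72, 11), -38) = Rational(-490, 11)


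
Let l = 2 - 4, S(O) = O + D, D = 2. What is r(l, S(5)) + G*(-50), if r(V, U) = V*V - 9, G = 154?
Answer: -7705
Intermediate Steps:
S(O) = 2 + O (S(O) = O + 2 = 2 + O)
l = -2
r(V, U) = -9 + V² (r(V, U) = V² - 9 = -9 + V²)
r(l, S(5)) + G*(-50) = (-9 + (-2)²) + 154*(-50) = (-9 + 4) - 7700 = -5 - 7700 = -7705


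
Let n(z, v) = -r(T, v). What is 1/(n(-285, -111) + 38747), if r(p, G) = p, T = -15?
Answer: 1/38762 ≈ 2.5798e-5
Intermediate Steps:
n(z, v) = 15 (n(z, v) = -1*(-15) = 15)
1/(n(-285, -111) + 38747) = 1/(15 + 38747) = 1/38762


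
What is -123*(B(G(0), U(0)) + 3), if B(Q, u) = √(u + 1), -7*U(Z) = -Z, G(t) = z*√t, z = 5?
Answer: -492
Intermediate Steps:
G(t) = 5*√t
U(Z) = Z/7 (U(Z) = -(-1)*Z/7 = Z/7)
B(Q, u) = √(1 + u)
-123*(B(G(0), U(0)) + 3) = -123*(√(1 + (⅐)*0) + 3) = -123*(√(1 + 0) + 3) = -123*(√1 + 3) = -123*(1 + 3) = -123*4 = -492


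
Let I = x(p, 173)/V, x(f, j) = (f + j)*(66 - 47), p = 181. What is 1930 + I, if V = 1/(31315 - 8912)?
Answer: 150684508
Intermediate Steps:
V = 1/22403 ≈ 4.4637e-5
x(f, j) = 19*f + 19*j (x(f, j) = (f + j)*19 = 19*f + 19*j)
I = 150682578 (I = (19*181 + 19*173)/(1/22403) = (3439 + 3287)*22403 = 6726*22403 = 150682578)
1930 + I = 1930 + 150682578 = 150684508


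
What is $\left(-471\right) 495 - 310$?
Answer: $-233455$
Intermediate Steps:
$\left(-471\right) 495 - 310 = -233145 - 310 = -233455$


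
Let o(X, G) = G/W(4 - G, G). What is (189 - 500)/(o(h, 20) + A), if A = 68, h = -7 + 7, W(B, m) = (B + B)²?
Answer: -79616/17413 ≈ -4.5722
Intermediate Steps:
W(B, m) = 4*B² (W(B, m) = (2*B)² = 4*B²)
h = 0
o(X, G) = G/(4*(4 - G)²) (o(X, G) = G/((4*(4 - G)²)) = G*(1/(4*(4 - G)²)) = G/(4*(4 - G)²))
(189 - 500)/(o(h, 20) + A) = (189 - 500)/((¼)*20/(-4 + 20)² + 68) = -311/((¼)*20/16² + 68) = -311/((¼)*20*(1/256) + 68) = -311/(5/256 + 68) = -311/17413/256 = -311*256/17413 = -79616/17413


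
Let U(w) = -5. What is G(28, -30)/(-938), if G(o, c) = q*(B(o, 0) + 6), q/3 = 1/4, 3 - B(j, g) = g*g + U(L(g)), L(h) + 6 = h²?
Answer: -3/268 ≈ -0.011194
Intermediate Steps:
L(h) = -6 + h²
B(j, g) = 8 - g² (B(j, g) = 3 - (g*g - 5) = 3 - (g² - 5) = 3 - (-5 + g²) = 3 + (5 - g²) = 8 - g²)
q = ¾ (q = 3/4 = 3*(¼) = ¾ ≈ 0.75000)
G(o, c) = 21/2 (G(o, c) = 3*((8 - 1*0²) + 6)/4 = 3*((8 - 1*0) + 6)/4 = 3*((8 + 0) + 6)/4 = 3*(8 + 6)/4 = (¾)*14 = 21/2)
G(28, -30)/(-938) = (21/2)/(-938) = (21/2)*(-1/938) = -3/268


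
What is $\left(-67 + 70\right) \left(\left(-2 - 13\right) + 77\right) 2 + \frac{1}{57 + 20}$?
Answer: $\frac{28645}{77} \approx 372.01$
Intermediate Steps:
$\left(-67 + 70\right) \left(\left(-2 - 13\right) + 77\right) 2 + \frac{1}{57 + 20} = 3 \left(\left(-2 - 13\right) + 77\right) 2 + \frac{1}{77} = 3 \left(-15 + 77\right) 2 + \frac{1}{77} = 3 \cdot 62 \cdot 2 + \frac{1}{77} = 186 \cdot 2 + \frac{1}{77} = 372 + \frac{1}{77} = \frac{28645}{77}$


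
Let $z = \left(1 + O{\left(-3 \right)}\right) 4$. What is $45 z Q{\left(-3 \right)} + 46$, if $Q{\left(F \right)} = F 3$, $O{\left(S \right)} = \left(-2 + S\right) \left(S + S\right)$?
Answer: $-50174$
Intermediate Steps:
$O{\left(S \right)} = 2 S \left(-2 + S\right)$ ($O{\left(S \right)} = \left(-2 + S\right) 2 S = 2 S \left(-2 + S\right)$)
$Q{\left(F \right)} = 3 F$
$z = 124$ ($z = \left(1 + 2 \left(-3\right) \left(-2 - 3\right)\right) 4 = \left(1 + 2 \left(-3\right) \left(-5\right)\right) 4 = \left(1 + 30\right) 4 = 31 \cdot 4 = 124$)
$45 z Q{\left(-3 \right)} + 46 = 45 \cdot 124 \cdot 3 \left(-3\right) + 46 = 45 \cdot 124 \left(-9\right) + 46 = 45 \left(-1116\right) + 46 = -50220 + 46 = -50174$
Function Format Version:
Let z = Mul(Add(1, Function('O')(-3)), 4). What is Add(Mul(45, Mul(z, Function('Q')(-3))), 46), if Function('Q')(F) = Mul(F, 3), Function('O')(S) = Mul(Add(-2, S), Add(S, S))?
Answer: -50174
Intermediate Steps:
Function('O')(S) = Mul(2, S, Add(-2, S)) (Function('O')(S) = Mul(Add(-2, S), Mul(2, S)) = Mul(2, S, Add(-2, S)))
Function('Q')(F) = Mul(3, F)
z = 124 (z = Mul(Add(1, Mul(2, -3, Add(-2, -3))), 4) = Mul(Add(1, Mul(2, -3, -5)), 4) = Mul(Add(1, 30), 4) = Mul(31, 4) = 124)
Add(Mul(45, Mul(z, Function('Q')(-3))), 46) = Add(Mul(45, Mul(124, Mul(3, -3))), 46) = Add(Mul(45, Mul(124, -9)), 46) = Add(Mul(45, -1116), 46) = Add(-50220, 46) = -50174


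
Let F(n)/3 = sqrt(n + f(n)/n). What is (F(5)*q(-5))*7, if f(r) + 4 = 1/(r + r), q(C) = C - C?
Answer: 0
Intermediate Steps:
q(C) = 0
f(r) = -4 + 1/(2*r) (f(r) = -4 + 1/(r + r) = -4 + 1/(2*r))
F(n) = 3*sqrt(n + (-4 + 1/(2*n))/n)
(F(5)*q(-5))*7 = ((3*sqrt(-16/5 + 2/5**2 + 4*5)/2)*0)*7 = ((3*sqrt(-16*1/5 + 2*(1/25) + 20)/2)*0)*7 = ((3*sqrt(-16/5 + 2/25 + 20)/2)*0)*7 = ((3*sqrt(422/25)/2)*0)*7 = ((3*(sqrt(422)/5)/2)*0)*7 = ((3*sqrt(422)/10)*0)*7 = 0*7 = 0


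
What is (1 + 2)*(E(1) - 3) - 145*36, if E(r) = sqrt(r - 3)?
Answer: -5229 + 3*I*sqrt(2) ≈ -5229.0 + 4.2426*I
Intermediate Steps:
E(r) = sqrt(-3 + r)
(1 + 2)*(E(1) - 3) - 145*36 = (1 + 2)*(sqrt(-3 + 1) - 3) - 145*36 = 3*(sqrt(-2) - 3) - 5220 = 3*(I*sqrt(2) - 3) - 5220 = 3*(-3 + I*sqrt(2)) - 5220 = (-9 + 3*I*sqrt(2)) - 5220 = -5229 + 3*I*sqrt(2)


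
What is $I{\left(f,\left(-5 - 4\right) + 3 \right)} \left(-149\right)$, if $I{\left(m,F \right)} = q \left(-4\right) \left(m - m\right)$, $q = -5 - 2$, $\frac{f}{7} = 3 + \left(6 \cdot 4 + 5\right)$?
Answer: $0$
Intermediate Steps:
$f = 224$ ($f = 7 \left(3 + \left(6 \cdot 4 + 5\right)\right) = 7 \left(3 + \left(24 + 5\right)\right) = 7 \left(3 + 29\right) = 7 \cdot 32 = 224$)
$q = -7$ ($q = -5 - 2 = -7$)
$I{\left(m,F \right)} = 0$ ($I{\left(m,F \right)} = \left(-7\right) \left(-4\right) \left(m - m\right) = 28 \cdot 0 = 0$)
$I{\left(f,\left(-5 - 4\right) + 3 \right)} \left(-149\right) = 0 \left(-149\right) = 0$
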